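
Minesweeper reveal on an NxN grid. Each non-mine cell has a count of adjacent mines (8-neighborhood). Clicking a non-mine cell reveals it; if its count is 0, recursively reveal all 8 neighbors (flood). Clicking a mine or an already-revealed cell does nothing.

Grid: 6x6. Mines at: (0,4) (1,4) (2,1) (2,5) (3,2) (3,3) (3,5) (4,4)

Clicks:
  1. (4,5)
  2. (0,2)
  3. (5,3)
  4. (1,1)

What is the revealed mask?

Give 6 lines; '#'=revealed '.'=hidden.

Answer: ####..
####..
......
......
.....#
...#..

Derivation:
Click 1 (4,5) count=2: revealed 1 new [(4,5)] -> total=1
Click 2 (0,2) count=0: revealed 8 new [(0,0) (0,1) (0,2) (0,3) (1,0) (1,1) (1,2) (1,3)] -> total=9
Click 3 (5,3) count=1: revealed 1 new [(5,3)] -> total=10
Click 4 (1,1) count=1: revealed 0 new [(none)] -> total=10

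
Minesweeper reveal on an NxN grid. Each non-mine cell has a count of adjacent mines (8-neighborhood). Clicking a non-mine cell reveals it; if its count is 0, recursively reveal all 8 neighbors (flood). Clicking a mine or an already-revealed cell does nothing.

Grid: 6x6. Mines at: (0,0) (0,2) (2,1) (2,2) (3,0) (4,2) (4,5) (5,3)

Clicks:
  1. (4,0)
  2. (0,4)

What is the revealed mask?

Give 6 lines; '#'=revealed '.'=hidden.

Click 1 (4,0) count=1: revealed 1 new [(4,0)] -> total=1
Click 2 (0,4) count=0: revealed 12 new [(0,3) (0,4) (0,5) (1,3) (1,4) (1,5) (2,3) (2,4) (2,5) (3,3) (3,4) (3,5)] -> total=13

Answer: ...###
...###
...###
...###
#.....
......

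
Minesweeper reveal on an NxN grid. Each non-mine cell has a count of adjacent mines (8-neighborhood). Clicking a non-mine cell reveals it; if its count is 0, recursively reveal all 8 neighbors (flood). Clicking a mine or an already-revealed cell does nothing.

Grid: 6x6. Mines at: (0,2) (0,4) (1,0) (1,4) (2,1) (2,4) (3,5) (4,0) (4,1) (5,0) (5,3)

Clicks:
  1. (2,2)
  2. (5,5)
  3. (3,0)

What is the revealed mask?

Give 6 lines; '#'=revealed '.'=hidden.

Answer: ......
......
..#...
#.....
....##
....##

Derivation:
Click 1 (2,2) count=1: revealed 1 new [(2,2)] -> total=1
Click 2 (5,5) count=0: revealed 4 new [(4,4) (4,5) (5,4) (5,5)] -> total=5
Click 3 (3,0) count=3: revealed 1 new [(3,0)] -> total=6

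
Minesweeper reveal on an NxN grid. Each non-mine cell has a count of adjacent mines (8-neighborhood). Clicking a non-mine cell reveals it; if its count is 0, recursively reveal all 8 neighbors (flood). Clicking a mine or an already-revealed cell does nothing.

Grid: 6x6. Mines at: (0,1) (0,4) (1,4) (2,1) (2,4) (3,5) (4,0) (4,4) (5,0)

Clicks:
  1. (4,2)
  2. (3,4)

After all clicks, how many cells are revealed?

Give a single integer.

Click 1 (4,2) count=0: revealed 9 new [(3,1) (3,2) (3,3) (4,1) (4,2) (4,3) (5,1) (5,2) (5,3)] -> total=9
Click 2 (3,4) count=3: revealed 1 new [(3,4)] -> total=10

Answer: 10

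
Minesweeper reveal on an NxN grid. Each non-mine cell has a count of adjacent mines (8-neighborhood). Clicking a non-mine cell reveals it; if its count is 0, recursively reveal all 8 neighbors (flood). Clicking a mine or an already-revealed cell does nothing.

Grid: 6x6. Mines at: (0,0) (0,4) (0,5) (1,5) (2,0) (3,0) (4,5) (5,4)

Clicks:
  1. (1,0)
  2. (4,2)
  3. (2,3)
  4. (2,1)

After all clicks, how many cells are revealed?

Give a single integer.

Click 1 (1,0) count=2: revealed 1 new [(1,0)] -> total=1
Click 2 (4,2) count=0: revealed 24 new [(0,1) (0,2) (0,3) (1,1) (1,2) (1,3) (1,4) (2,1) (2,2) (2,3) (2,4) (3,1) (3,2) (3,3) (3,4) (4,0) (4,1) (4,2) (4,3) (4,4) (5,0) (5,1) (5,2) (5,3)] -> total=25
Click 3 (2,3) count=0: revealed 0 new [(none)] -> total=25
Click 4 (2,1) count=2: revealed 0 new [(none)] -> total=25

Answer: 25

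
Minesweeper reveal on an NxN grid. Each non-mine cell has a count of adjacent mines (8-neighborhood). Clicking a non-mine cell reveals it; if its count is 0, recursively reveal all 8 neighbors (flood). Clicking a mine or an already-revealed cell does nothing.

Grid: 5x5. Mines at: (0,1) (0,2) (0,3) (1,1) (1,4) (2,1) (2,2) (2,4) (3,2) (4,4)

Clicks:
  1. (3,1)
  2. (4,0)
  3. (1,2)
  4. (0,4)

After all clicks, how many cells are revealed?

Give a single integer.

Click 1 (3,1) count=3: revealed 1 new [(3,1)] -> total=1
Click 2 (4,0) count=0: revealed 3 new [(3,0) (4,0) (4,1)] -> total=4
Click 3 (1,2) count=6: revealed 1 new [(1,2)] -> total=5
Click 4 (0,4) count=2: revealed 1 new [(0,4)] -> total=6

Answer: 6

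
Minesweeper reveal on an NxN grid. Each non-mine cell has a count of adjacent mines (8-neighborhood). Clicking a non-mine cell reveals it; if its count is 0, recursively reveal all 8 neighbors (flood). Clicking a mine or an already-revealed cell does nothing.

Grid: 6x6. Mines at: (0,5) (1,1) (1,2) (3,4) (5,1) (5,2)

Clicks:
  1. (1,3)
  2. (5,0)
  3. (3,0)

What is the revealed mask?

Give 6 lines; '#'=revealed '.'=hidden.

Click 1 (1,3) count=1: revealed 1 new [(1,3)] -> total=1
Click 2 (5,0) count=1: revealed 1 new [(5,0)] -> total=2
Click 3 (3,0) count=0: revealed 12 new [(2,0) (2,1) (2,2) (2,3) (3,0) (3,1) (3,2) (3,3) (4,0) (4,1) (4,2) (4,3)] -> total=14

Answer: ......
...#..
####..
####..
####..
#.....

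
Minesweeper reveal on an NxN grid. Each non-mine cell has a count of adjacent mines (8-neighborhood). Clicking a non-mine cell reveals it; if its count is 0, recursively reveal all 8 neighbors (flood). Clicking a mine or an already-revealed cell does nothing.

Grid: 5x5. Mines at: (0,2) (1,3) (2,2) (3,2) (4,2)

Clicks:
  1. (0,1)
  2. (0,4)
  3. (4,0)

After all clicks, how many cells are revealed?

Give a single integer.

Click 1 (0,1) count=1: revealed 1 new [(0,1)] -> total=1
Click 2 (0,4) count=1: revealed 1 new [(0,4)] -> total=2
Click 3 (4,0) count=0: revealed 9 new [(0,0) (1,0) (1,1) (2,0) (2,1) (3,0) (3,1) (4,0) (4,1)] -> total=11

Answer: 11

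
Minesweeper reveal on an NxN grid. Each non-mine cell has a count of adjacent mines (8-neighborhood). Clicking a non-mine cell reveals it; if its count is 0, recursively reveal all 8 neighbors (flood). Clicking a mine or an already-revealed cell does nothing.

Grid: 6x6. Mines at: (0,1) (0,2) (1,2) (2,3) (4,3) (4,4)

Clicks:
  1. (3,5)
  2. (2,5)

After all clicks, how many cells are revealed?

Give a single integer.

Click 1 (3,5) count=1: revealed 1 new [(3,5)] -> total=1
Click 2 (2,5) count=0: revealed 9 new [(0,3) (0,4) (0,5) (1,3) (1,4) (1,5) (2,4) (2,5) (3,4)] -> total=10

Answer: 10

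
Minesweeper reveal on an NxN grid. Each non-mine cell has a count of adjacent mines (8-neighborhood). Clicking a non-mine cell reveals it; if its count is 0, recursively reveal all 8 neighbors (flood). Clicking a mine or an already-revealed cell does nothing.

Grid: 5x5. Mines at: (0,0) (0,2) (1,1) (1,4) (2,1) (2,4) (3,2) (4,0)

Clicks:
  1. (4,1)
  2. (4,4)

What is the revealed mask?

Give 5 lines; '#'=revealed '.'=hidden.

Answer: .....
.....
.....
...##
.#.##

Derivation:
Click 1 (4,1) count=2: revealed 1 new [(4,1)] -> total=1
Click 2 (4,4) count=0: revealed 4 new [(3,3) (3,4) (4,3) (4,4)] -> total=5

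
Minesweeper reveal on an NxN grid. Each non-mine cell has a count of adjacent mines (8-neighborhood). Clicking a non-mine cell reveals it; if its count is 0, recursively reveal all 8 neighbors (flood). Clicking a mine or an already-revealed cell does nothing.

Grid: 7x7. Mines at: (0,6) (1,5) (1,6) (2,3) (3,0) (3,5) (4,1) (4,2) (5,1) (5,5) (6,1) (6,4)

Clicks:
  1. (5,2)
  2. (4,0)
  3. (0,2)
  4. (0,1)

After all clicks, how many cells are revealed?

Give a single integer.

Answer: 15

Derivation:
Click 1 (5,2) count=4: revealed 1 new [(5,2)] -> total=1
Click 2 (4,0) count=3: revealed 1 new [(4,0)] -> total=2
Click 3 (0,2) count=0: revealed 13 new [(0,0) (0,1) (0,2) (0,3) (0,4) (1,0) (1,1) (1,2) (1,3) (1,4) (2,0) (2,1) (2,2)] -> total=15
Click 4 (0,1) count=0: revealed 0 new [(none)] -> total=15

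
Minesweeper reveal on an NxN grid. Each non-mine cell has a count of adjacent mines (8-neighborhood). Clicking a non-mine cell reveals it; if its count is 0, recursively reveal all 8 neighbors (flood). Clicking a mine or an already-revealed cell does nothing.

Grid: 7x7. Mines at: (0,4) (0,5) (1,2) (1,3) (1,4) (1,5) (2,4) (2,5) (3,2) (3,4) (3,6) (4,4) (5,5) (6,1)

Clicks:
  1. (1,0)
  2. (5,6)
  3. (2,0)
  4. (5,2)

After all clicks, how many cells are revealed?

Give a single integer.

Click 1 (1,0) count=0: revealed 12 new [(0,0) (0,1) (1,0) (1,1) (2,0) (2,1) (3,0) (3,1) (4,0) (4,1) (5,0) (5,1)] -> total=12
Click 2 (5,6) count=1: revealed 1 new [(5,6)] -> total=13
Click 3 (2,0) count=0: revealed 0 new [(none)] -> total=13
Click 4 (5,2) count=1: revealed 1 new [(5,2)] -> total=14

Answer: 14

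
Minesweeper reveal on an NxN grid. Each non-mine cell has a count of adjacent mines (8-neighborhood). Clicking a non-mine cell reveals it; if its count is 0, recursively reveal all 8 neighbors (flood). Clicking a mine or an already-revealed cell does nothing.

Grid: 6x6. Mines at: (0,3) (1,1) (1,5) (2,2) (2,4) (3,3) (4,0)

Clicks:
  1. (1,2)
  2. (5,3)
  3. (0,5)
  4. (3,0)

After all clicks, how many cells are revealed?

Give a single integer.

Click 1 (1,2) count=3: revealed 1 new [(1,2)] -> total=1
Click 2 (5,3) count=0: revealed 12 new [(3,4) (3,5) (4,1) (4,2) (4,3) (4,4) (4,5) (5,1) (5,2) (5,3) (5,4) (5,5)] -> total=13
Click 3 (0,5) count=1: revealed 1 new [(0,5)] -> total=14
Click 4 (3,0) count=1: revealed 1 new [(3,0)] -> total=15

Answer: 15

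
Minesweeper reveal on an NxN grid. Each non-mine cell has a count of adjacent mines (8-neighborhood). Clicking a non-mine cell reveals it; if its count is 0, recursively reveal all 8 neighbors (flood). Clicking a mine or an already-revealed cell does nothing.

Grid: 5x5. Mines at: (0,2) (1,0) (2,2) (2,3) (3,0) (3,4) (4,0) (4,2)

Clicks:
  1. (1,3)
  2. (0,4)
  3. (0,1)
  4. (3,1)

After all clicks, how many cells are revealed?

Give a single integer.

Click 1 (1,3) count=3: revealed 1 new [(1,3)] -> total=1
Click 2 (0,4) count=0: revealed 3 new [(0,3) (0,4) (1,4)] -> total=4
Click 3 (0,1) count=2: revealed 1 new [(0,1)] -> total=5
Click 4 (3,1) count=4: revealed 1 new [(3,1)] -> total=6

Answer: 6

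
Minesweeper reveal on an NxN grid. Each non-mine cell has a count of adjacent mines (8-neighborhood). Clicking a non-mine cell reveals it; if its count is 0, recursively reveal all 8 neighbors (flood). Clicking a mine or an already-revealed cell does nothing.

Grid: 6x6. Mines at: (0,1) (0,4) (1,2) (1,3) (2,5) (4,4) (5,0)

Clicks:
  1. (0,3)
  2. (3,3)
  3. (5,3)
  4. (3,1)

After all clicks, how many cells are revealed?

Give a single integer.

Answer: 18

Derivation:
Click 1 (0,3) count=3: revealed 1 new [(0,3)] -> total=1
Click 2 (3,3) count=1: revealed 1 new [(3,3)] -> total=2
Click 3 (5,3) count=1: revealed 1 new [(5,3)] -> total=3
Click 4 (3,1) count=0: revealed 15 new [(1,0) (1,1) (2,0) (2,1) (2,2) (2,3) (3,0) (3,1) (3,2) (4,0) (4,1) (4,2) (4,3) (5,1) (5,2)] -> total=18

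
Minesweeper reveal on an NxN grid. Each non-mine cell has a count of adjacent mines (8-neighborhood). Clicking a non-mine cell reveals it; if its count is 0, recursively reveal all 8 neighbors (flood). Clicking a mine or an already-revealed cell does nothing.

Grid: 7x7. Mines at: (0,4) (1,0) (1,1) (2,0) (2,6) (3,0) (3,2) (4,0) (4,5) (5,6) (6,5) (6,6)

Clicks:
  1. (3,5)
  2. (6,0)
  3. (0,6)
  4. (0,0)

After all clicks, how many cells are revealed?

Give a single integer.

Answer: 20

Derivation:
Click 1 (3,5) count=2: revealed 1 new [(3,5)] -> total=1
Click 2 (6,0) count=0: revealed 14 new [(4,1) (4,2) (4,3) (4,4) (5,0) (5,1) (5,2) (5,3) (5,4) (6,0) (6,1) (6,2) (6,3) (6,4)] -> total=15
Click 3 (0,6) count=0: revealed 4 new [(0,5) (0,6) (1,5) (1,6)] -> total=19
Click 4 (0,0) count=2: revealed 1 new [(0,0)] -> total=20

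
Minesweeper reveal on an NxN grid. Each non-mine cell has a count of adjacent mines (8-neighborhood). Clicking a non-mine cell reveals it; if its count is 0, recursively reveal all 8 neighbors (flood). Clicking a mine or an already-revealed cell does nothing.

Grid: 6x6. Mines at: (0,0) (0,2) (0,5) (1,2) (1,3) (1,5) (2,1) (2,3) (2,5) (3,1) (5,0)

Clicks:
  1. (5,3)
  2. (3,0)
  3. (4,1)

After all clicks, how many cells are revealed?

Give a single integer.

Click 1 (5,3) count=0: revealed 14 new [(3,2) (3,3) (3,4) (3,5) (4,1) (4,2) (4,3) (4,4) (4,5) (5,1) (5,2) (5,3) (5,4) (5,5)] -> total=14
Click 2 (3,0) count=2: revealed 1 new [(3,0)] -> total=15
Click 3 (4,1) count=2: revealed 0 new [(none)] -> total=15

Answer: 15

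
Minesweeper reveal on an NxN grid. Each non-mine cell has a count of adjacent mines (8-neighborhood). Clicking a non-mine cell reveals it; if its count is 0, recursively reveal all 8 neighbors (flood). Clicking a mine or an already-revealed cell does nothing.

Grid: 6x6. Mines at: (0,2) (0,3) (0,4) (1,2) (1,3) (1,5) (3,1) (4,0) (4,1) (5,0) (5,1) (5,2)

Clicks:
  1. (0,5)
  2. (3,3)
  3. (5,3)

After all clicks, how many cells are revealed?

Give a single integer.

Answer: 16

Derivation:
Click 1 (0,5) count=2: revealed 1 new [(0,5)] -> total=1
Click 2 (3,3) count=0: revealed 15 new [(2,2) (2,3) (2,4) (2,5) (3,2) (3,3) (3,4) (3,5) (4,2) (4,3) (4,4) (4,5) (5,3) (5,4) (5,5)] -> total=16
Click 3 (5,3) count=1: revealed 0 new [(none)] -> total=16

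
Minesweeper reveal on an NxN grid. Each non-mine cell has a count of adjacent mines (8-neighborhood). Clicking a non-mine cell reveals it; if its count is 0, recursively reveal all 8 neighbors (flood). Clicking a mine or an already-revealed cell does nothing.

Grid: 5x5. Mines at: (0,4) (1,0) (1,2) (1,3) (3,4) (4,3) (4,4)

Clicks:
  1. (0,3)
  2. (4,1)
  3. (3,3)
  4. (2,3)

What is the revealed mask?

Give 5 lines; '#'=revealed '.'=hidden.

Answer: ...#.
.....
####.
####.
###..

Derivation:
Click 1 (0,3) count=3: revealed 1 new [(0,3)] -> total=1
Click 2 (4,1) count=0: revealed 9 new [(2,0) (2,1) (2,2) (3,0) (3,1) (3,2) (4,0) (4,1) (4,2)] -> total=10
Click 3 (3,3) count=3: revealed 1 new [(3,3)] -> total=11
Click 4 (2,3) count=3: revealed 1 new [(2,3)] -> total=12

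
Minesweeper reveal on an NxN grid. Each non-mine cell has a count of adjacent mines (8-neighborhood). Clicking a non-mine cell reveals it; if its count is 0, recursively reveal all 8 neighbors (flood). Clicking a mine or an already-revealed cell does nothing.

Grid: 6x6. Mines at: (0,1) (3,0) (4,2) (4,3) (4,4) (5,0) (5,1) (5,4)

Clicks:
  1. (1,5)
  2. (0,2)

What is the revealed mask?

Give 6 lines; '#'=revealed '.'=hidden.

Answer: ..####
.#####
.#####
.#####
......
......

Derivation:
Click 1 (1,5) count=0: revealed 19 new [(0,2) (0,3) (0,4) (0,5) (1,1) (1,2) (1,3) (1,4) (1,5) (2,1) (2,2) (2,3) (2,4) (2,5) (3,1) (3,2) (3,3) (3,4) (3,5)] -> total=19
Click 2 (0,2) count=1: revealed 0 new [(none)] -> total=19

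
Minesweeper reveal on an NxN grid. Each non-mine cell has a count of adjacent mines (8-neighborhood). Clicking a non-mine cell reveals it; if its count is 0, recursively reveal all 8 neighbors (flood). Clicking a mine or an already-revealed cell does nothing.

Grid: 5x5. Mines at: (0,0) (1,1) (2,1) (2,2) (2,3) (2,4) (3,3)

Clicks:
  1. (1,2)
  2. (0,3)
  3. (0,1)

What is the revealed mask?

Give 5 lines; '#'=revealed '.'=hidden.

Click 1 (1,2) count=4: revealed 1 new [(1,2)] -> total=1
Click 2 (0,3) count=0: revealed 5 new [(0,2) (0,3) (0,4) (1,3) (1,4)] -> total=6
Click 3 (0,1) count=2: revealed 1 new [(0,1)] -> total=7

Answer: .####
..###
.....
.....
.....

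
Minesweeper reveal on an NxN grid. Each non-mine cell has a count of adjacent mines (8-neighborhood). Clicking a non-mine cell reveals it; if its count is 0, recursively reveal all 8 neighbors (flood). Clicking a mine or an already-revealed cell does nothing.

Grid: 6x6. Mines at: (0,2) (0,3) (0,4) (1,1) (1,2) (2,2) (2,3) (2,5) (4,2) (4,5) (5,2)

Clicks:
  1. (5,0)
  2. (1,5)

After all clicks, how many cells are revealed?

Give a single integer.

Click 1 (5,0) count=0: revealed 8 new [(2,0) (2,1) (3,0) (3,1) (4,0) (4,1) (5,0) (5,1)] -> total=8
Click 2 (1,5) count=2: revealed 1 new [(1,5)] -> total=9

Answer: 9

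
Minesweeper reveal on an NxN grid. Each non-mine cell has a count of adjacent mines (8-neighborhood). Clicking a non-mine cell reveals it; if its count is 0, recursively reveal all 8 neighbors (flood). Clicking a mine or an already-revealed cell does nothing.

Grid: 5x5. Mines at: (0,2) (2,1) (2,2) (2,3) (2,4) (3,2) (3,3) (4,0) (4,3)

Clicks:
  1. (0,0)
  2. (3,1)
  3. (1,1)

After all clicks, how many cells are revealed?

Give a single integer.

Answer: 5

Derivation:
Click 1 (0,0) count=0: revealed 4 new [(0,0) (0,1) (1,0) (1,1)] -> total=4
Click 2 (3,1) count=4: revealed 1 new [(3,1)] -> total=5
Click 3 (1,1) count=3: revealed 0 new [(none)] -> total=5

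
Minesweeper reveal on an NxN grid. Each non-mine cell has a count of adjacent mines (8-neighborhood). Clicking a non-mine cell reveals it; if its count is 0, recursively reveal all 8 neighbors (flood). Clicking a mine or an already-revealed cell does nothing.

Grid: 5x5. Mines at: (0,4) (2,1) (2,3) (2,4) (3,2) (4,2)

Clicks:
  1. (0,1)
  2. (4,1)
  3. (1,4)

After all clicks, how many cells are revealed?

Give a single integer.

Answer: 10

Derivation:
Click 1 (0,1) count=0: revealed 8 new [(0,0) (0,1) (0,2) (0,3) (1,0) (1,1) (1,2) (1,3)] -> total=8
Click 2 (4,1) count=2: revealed 1 new [(4,1)] -> total=9
Click 3 (1,4) count=3: revealed 1 new [(1,4)] -> total=10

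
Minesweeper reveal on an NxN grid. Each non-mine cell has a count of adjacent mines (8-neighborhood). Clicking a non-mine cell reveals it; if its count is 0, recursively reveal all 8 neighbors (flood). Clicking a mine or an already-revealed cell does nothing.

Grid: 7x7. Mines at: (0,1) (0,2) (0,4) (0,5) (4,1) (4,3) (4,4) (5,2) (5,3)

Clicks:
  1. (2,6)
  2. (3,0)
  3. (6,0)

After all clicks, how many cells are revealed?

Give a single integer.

Answer: 33

Derivation:
Click 1 (2,6) count=0: revealed 29 new [(1,0) (1,1) (1,2) (1,3) (1,4) (1,5) (1,6) (2,0) (2,1) (2,2) (2,3) (2,4) (2,5) (2,6) (3,0) (3,1) (3,2) (3,3) (3,4) (3,5) (3,6) (4,5) (4,6) (5,4) (5,5) (5,6) (6,4) (6,5) (6,6)] -> total=29
Click 2 (3,0) count=1: revealed 0 new [(none)] -> total=29
Click 3 (6,0) count=0: revealed 4 new [(5,0) (5,1) (6,0) (6,1)] -> total=33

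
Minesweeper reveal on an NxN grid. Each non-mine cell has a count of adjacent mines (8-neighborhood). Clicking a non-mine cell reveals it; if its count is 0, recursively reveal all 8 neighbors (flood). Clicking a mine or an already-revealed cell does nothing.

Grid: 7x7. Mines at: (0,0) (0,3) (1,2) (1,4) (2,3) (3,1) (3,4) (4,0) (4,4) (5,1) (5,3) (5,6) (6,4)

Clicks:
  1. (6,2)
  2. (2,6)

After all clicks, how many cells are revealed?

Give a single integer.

Click 1 (6,2) count=2: revealed 1 new [(6,2)] -> total=1
Click 2 (2,6) count=0: revealed 10 new [(0,5) (0,6) (1,5) (1,6) (2,5) (2,6) (3,5) (3,6) (4,5) (4,6)] -> total=11

Answer: 11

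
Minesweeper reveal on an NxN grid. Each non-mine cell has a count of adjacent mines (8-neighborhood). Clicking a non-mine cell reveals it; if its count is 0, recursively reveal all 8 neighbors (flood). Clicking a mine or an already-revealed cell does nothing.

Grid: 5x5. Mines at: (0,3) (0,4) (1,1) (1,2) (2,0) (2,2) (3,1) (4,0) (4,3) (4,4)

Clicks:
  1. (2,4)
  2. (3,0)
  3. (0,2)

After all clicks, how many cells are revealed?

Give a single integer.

Click 1 (2,4) count=0: revealed 6 new [(1,3) (1,4) (2,3) (2,4) (3,3) (3,4)] -> total=6
Click 2 (3,0) count=3: revealed 1 new [(3,0)] -> total=7
Click 3 (0,2) count=3: revealed 1 new [(0,2)] -> total=8

Answer: 8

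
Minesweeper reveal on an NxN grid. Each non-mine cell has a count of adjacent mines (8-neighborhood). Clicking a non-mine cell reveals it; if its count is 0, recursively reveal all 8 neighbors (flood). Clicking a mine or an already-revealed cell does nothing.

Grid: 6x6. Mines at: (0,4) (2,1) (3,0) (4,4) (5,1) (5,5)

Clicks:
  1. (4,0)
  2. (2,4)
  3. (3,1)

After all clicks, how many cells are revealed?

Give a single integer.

Answer: 14

Derivation:
Click 1 (4,0) count=2: revealed 1 new [(4,0)] -> total=1
Click 2 (2,4) count=0: revealed 12 new [(1,2) (1,3) (1,4) (1,5) (2,2) (2,3) (2,4) (2,5) (3,2) (3,3) (3,4) (3,5)] -> total=13
Click 3 (3,1) count=2: revealed 1 new [(3,1)] -> total=14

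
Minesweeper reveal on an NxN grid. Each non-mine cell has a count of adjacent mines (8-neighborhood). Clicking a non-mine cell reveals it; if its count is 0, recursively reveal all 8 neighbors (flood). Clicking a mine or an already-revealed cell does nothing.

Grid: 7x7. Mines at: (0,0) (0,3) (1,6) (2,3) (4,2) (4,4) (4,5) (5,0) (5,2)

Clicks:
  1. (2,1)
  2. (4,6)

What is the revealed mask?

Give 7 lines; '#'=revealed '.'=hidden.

Click 1 (2,1) count=0: revealed 11 new [(1,0) (1,1) (1,2) (2,0) (2,1) (2,2) (3,0) (3,1) (3,2) (4,0) (4,1)] -> total=11
Click 2 (4,6) count=1: revealed 1 new [(4,6)] -> total=12

Answer: .......
###....
###....
###....
##....#
.......
.......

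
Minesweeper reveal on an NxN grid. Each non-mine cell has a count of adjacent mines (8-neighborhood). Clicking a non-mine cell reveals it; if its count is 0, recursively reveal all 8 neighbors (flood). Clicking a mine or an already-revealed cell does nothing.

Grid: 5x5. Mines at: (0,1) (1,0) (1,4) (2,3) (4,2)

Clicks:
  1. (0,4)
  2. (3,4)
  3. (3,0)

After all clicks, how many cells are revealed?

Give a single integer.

Answer: 8

Derivation:
Click 1 (0,4) count=1: revealed 1 new [(0,4)] -> total=1
Click 2 (3,4) count=1: revealed 1 new [(3,4)] -> total=2
Click 3 (3,0) count=0: revealed 6 new [(2,0) (2,1) (3,0) (3,1) (4,0) (4,1)] -> total=8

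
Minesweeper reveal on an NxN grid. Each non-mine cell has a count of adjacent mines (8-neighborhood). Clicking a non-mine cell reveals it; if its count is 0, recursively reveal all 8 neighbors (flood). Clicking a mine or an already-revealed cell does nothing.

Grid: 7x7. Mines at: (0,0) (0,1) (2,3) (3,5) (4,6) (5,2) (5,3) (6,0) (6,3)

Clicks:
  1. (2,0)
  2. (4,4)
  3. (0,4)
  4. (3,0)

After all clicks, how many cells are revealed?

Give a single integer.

Click 1 (2,0) count=0: revealed 14 new [(1,0) (1,1) (1,2) (2,0) (2,1) (2,2) (3,0) (3,1) (3,2) (4,0) (4,1) (4,2) (5,0) (5,1)] -> total=14
Click 2 (4,4) count=2: revealed 1 new [(4,4)] -> total=15
Click 3 (0,4) count=0: revealed 12 new [(0,2) (0,3) (0,4) (0,5) (0,6) (1,3) (1,4) (1,5) (1,6) (2,4) (2,5) (2,6)] -> total=27
Click 4 (3,0) count=0: revealed 0 new [(none)] -> total=27

Answer: 27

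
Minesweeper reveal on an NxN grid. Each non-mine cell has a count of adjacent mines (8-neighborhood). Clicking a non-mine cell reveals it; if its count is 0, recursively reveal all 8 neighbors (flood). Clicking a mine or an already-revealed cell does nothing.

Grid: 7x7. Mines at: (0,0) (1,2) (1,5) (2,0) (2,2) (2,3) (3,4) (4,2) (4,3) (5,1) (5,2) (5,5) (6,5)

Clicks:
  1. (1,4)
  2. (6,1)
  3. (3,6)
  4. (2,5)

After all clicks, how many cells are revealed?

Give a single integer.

Answer: 8

Derivation:
Click 1 (1,4) count=2: revealed 1 new [(1,4)] -> total=1
Click 2 (6,1) count=2: revealed 1 new [(6,1)] -> total=2
Click 3 (3,6) count=0: revealed 6 new [(2,5) (2,6) (3,5) (3,6) (4,5) (4,6)] -> total=8
Click 4 (2,5) count=2: revealed 0 new [(none)] -> total=8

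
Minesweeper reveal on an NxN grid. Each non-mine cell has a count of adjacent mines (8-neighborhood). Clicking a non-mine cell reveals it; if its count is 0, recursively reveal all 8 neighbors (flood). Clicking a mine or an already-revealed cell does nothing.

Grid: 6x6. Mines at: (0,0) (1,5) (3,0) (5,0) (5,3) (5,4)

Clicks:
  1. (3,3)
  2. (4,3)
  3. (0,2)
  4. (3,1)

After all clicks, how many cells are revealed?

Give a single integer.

Answer: 23

Derivation:
Click 1 (3,3) count=0: revealed 23 new [(0,1) (0,2) (0,3) (0,4) (1,1) (1,2) (1,3) (1,4) (2,1) (2,2) (2,3) (2,4) (2,5) (3,1) (3,2) (3,3) (3,4) (3,5) (4,1) (4,2) (4,3) (4,4) (4,5)] -> total=23
Click 2 (4,3) count=2: revealed 0 new [(none)] -> total=23
Click 3 (0,2) count=0: revealed 0 new [(none)] -> total=23
Click 4 (3,1) count=1: revealed 0 new [(none)] -> total=23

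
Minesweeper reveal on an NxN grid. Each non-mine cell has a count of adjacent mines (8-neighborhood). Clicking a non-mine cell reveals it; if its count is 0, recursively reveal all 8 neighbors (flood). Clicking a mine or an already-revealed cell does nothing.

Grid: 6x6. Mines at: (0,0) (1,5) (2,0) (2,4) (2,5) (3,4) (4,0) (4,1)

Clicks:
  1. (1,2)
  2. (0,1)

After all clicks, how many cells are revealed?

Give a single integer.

Answer: 14

Derivation:
Click 1 (1,2) count=0: revealed 14 new [(0,1) (0,2) (0,3) (0,4) (1,1) (1,2) (1,3) (1,4) (2,1) (2,2) (2,3) (3,1) (3,2) (3,3)] -> total=14
Click 2 (0,1) count=1: revealed 0 new [(none)] -> total=14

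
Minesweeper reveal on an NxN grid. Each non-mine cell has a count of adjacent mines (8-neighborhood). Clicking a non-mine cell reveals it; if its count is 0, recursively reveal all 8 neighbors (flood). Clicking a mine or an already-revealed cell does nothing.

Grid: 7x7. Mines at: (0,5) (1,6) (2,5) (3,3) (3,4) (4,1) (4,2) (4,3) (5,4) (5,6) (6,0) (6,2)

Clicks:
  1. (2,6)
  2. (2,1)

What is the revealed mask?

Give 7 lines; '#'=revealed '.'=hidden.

Answer: #####..
#####..
#####.#
###....
.......
.......
.......

Derivation:
Click 1 (2,6) count=2: revealed 1 new [(2,6)] -> total=1
Click 2 (2,1) count=0: revealed 18 new [(0,0) (0,1) (0,2) (0,3) (0,4) (1,0) (1,1) (1,2) (1,3) (1,4) (2,0) (2,1) (2,2) (2,3) (2,4) (3,0) (3,1) (3,2)] -> total=19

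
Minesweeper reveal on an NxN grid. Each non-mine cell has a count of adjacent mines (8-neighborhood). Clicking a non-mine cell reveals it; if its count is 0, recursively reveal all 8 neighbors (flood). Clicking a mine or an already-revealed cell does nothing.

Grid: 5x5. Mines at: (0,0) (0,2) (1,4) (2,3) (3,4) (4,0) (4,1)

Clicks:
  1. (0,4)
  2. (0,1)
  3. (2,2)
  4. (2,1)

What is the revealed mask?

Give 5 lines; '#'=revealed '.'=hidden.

Answer: .#..#
###..
###..
###..
.....

Derivation:
Click 1 (0,4) count=1: revealed 1 new [(0,4)] -> total=1
Click 2 (0,1) count=2: revealed 1 new [(0,1)] -> total=2
Click 3 (2,2) count=1: revealed 1 new [(2,2)] -> total=3
Click 4 (2,1) count=0: revealed 8 new [(1,0) (1,1) (1,2) (2,0) (2,1) (3,0) (3,1) (3,2)] -> total=11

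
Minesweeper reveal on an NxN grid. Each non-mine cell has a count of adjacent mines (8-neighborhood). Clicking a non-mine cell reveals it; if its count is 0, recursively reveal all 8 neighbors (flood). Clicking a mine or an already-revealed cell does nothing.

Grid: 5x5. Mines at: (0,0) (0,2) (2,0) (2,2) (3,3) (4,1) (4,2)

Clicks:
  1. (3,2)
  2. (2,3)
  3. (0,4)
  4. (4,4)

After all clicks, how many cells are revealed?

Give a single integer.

Answer: 8

Derivation:
Click 1 (3,2) count=4: revealed 1 new [(3,2)] -> total=1
Click 2 (2,3) count=2: revealed 1 new [(2,3)] -> total=2
Click 3 (0,4) count=0: revealed 5 new [(0,3) (0,4) (1,3) (1,4) (2,4)] -> total=7
Click 4 (4,4) count=1: revealed 1 new [(4,4)] -> total=8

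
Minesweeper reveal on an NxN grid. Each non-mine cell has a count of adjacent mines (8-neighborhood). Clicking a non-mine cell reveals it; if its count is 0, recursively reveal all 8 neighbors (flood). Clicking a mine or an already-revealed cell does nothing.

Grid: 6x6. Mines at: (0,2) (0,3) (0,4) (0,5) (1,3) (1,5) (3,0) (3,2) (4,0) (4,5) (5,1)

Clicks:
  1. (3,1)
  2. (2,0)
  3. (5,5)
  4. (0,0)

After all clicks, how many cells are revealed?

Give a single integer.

Answer: 8

Derivation:
Click 1 (3,1) count=3: revealed 1 new [(3,1)] -> total=1
Click 2 (2,0) count=1: revealed 1 new [(2,0)] -> total=2
Click 3 (5,5) count=1: revealed 1 new [(5,5)] -> total=3
Click 4 (0,0) count=0: revealed 5 new [(0,0) (0,1) (1,0) (1,1) (2,1)] -> total=8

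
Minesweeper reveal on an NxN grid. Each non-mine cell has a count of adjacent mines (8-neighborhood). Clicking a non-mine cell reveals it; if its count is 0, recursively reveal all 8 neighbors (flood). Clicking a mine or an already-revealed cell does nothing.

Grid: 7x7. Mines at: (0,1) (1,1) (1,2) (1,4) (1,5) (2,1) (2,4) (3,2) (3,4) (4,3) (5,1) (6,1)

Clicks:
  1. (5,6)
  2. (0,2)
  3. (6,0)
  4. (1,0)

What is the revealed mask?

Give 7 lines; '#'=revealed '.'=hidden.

Click 1 (5,6) count=0: revealed 17 new [(2,5) (2,6) (3,5) (3,6) (4,4) (4,5) (4,6) (5,2) (5,3) (5,4) (5,5) (5,6) (6,2) (6,3) (6,4) (6,5) (6,6)] -> total=17
Click 2 (0,2) count=3: revealed 1 new [(0,2)] -> total=18
Click 3 (6,0) count=2: revealed 1 new [(6,0)] -> total=19
Click 4 (1,0) count=3: revealed 1 new [(1,0)] -> total=20

Answer: ..#....
#......
.....##
.....##
....###
..#####
#.#####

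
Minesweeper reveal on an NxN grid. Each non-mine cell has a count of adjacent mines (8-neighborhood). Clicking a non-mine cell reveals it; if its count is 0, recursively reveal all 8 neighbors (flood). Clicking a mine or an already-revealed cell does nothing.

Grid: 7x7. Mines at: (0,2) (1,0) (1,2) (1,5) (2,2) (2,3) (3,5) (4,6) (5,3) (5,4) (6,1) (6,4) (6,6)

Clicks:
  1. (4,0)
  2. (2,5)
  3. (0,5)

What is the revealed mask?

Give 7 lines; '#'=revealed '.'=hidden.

Answer: .....#.
.......
##...#.
###....
###....
###....
.......

Derivation:
Click 1 (4,0) count=0: revealed 11 new [(2,0) (2,1) (3,0) (3,1) (3,2) (4,0) (4,1) (4,2) (5,0) (5,1) (5,2)] -> total=11
Click 2 (2,5) count=2: revealed 1 new [(2,5)] -> total=12
Click 3 (0,5) count=1: revealed 1 new [(0,5)] -> total=13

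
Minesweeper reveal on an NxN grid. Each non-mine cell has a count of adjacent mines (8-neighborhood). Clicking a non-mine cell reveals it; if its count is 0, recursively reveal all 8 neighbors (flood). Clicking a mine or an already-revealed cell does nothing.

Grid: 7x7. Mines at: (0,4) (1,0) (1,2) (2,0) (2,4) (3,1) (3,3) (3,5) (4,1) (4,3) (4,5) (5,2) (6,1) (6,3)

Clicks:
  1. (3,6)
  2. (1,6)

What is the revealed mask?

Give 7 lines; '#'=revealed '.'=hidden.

Click 1 (3,6) count=2: revealed 1 new [(3,6)] -> total=1
Click 2 (1,6) count=0: revealed 6 new [(0,5) (0,6) (1,5) (1,6) (2,5) (2,6)] -> total=7

Answer: .....##
.....##
.....##
......#
.......
.......
.......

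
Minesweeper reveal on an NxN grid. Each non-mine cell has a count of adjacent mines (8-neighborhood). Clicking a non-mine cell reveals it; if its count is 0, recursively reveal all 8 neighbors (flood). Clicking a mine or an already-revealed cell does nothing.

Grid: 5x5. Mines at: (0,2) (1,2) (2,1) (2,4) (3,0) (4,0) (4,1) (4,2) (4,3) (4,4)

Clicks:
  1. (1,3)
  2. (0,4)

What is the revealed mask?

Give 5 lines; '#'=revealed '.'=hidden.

Click 1 (1,3) count=3: revealed 1 new [(1,3)] -> total=1
Click 2 (0,4) count=0: revealed 3 new [(0,3) (0,4) (1,4)] -> total=4

Answer: ...##
...##
.....
.....
.....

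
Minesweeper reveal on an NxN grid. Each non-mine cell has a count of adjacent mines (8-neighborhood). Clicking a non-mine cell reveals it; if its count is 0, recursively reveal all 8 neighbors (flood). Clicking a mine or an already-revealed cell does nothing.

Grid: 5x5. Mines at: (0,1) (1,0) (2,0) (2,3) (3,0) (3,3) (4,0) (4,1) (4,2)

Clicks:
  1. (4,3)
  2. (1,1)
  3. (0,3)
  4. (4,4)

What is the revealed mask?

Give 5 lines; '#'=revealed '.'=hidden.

Answer: ..###
.####
.....
.....
...##

Derivation:
Click 1 (4,3) count=2: revealed 1 new [(4,3)] -> total=1
Click 2 (1,1) count=3: revealed 1 new [(1,1)] -> total=2
Click 3 (0,3) count=0: revealed 6 new [(0,2) (0,3) (0,4) (1,2) (1,3) (1,4)] -> total=8
Click 4 (4,4) count=1: revealed 1 new [(4,4)] -> total=9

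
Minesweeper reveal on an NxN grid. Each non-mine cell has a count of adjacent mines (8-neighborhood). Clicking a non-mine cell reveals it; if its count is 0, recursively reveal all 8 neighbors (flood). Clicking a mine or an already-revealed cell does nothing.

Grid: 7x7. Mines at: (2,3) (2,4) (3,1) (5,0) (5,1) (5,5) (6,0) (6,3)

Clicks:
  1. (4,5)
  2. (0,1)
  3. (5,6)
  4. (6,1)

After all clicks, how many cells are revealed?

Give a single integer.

Answer: 25

Derivation:
Click 1 (4,5) count=1: revealed 1 new [(4,5)] -> total=1
Click 2 (0,1) count=0: revealed 22 new [(0,0) (0,1) (0,2) (0,3) (0,4) (0,5) (0,6) (1,0) (1,1) (1,2) (1,3) (1,4) (1,5) (1,6) (2,0) (2,1) (2,2) (2,5) (2,6) (3,5) (3,6) (4,6)] -> total=23
Click 3 (5,6) count=1: revealed 1 new [(5,6)] -> total=24
Click 4 (6,1) count=3: revealed 1 new [(6,1)] -> total=25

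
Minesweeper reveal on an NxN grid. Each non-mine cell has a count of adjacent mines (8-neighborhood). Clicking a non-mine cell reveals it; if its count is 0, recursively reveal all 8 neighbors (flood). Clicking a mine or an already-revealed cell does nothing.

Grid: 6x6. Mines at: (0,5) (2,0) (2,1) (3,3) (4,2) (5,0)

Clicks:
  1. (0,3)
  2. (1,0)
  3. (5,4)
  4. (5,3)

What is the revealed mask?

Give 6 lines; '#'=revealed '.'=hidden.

Click 1 (0,3) count=0: revealed 13 new [(0,0) (0,1) (0,2) (0,3) (0,4) (1,0) (1,1) (1,2) (1,3) (1,4) (2,2) (2,3) (2,4)] -> total=13
Click 2 (1,0) count=2: revealed 0 new [(none)] -> total=13
Click 3 (5,4) count=0: revealed 10 new [(1,5) (2,5) (3,4) (3,5) (4,3) (4,4) (4,5) (5,3) (5,4) (5,5)] -> total=23
Click 4 (5,3) count=1: revealed 0 new [(none)] -> total=23

Answer: #####.
######
..####
....##
...###
...###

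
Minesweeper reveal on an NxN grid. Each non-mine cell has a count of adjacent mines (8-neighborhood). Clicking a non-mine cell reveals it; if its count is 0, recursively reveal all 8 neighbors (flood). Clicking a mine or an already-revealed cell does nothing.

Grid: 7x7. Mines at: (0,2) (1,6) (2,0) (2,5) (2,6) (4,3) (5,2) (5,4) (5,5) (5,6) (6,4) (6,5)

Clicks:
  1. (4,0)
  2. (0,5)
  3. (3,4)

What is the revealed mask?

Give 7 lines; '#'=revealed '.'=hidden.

Click 1 (4,0) count=0: revealed 8 new [(3,0) (3,1) (4,0) (4,1) (5,0) (5,1) (6,0) (6,1)] -> total=8
Click 2 (0,5) count=1: revealed 1 new [(0,5)] -> total=9
Click 3 (3,4) count=2: revealed 1 new [(3,4)] -> total=10

Answer: .....#.
.......
.......
##..#..
##.....
##.....
##.....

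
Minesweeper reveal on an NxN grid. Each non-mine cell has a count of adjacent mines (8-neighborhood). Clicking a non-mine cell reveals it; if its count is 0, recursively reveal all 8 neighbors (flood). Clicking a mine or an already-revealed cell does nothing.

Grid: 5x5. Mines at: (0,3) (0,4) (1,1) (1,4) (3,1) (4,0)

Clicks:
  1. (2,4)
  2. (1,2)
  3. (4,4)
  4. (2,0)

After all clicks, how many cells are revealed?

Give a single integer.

Click 1 (2,4) count=1: revealed 1 new [(2,4)] -> total=1
Click 2 (1,2) count=2: revealed 1 new [(1,2)] -> total=2
Click 3 (4,4) count=0: revealed 8 new [(2,2) (2,3) (3,2) (3,3) (3,4) (4,2) (4,3) (4,4)] -> total=10
Click 4 (2,0) count=2: revealed 1 new [(2,0)] -> total=11

Answer: 11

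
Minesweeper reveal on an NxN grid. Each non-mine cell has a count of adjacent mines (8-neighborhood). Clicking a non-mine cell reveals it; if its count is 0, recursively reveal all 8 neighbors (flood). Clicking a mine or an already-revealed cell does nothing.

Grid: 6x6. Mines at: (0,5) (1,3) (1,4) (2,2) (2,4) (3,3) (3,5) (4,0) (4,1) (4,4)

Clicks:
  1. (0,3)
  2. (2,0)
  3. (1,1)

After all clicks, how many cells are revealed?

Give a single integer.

Click 1 (0,3) count=2: revealed 1 new [(0,3)] -> total=1
Click 2 (2,0) count=0: revealed 10 new [(0,0) (0,1) (0,2) (1,0) (1,1) (1,2) (2,0) (2,1) (3,0) (3,1)] -> total=11
Click 3 (1,1) count=1: revealed 0 new [(none)] -> total=11

Answer: 11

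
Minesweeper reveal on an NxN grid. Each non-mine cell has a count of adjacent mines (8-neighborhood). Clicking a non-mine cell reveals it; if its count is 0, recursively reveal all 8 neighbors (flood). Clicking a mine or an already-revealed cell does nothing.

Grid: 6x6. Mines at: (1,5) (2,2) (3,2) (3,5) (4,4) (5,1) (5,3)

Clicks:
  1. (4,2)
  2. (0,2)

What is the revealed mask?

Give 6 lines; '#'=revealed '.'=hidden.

Click 1 (4,2) count=3: revealed 1 new [(4,2)] -> total=1
Click 2 (0,2) count=0: revealed 16 new [(0,0) (0,1) (0,2) (0,3) (0,4) (1,0) (1,1) (1,2) (1,3) (1,4) (2,0) (2,1) (3,0) (3,1) (4,0) (4,1)] -> total=17

Answer: #####.
#####.
##....
##....
###...
......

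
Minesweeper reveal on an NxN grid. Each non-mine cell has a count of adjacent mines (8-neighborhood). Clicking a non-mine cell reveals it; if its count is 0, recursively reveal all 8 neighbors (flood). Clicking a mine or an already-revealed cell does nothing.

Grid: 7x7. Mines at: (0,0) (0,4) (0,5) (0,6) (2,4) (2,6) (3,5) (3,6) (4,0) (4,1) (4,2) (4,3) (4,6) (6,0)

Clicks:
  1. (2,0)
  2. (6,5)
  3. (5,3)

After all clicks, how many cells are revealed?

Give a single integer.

Click 1 (2,0) count=0: revealed 15 new [(0,1) (0,2) (0,3) (1,0) (1,1) (1,2) (1,3) (2,0) (2,1) (2,2) (2,3) (3,0) (3,1) (3,2) (3,3)] -> total=15
Click 2 (6,5) count=0: revealed 12 new [(5,1) (5,2) (5,3) (5,4) (5,5) (5,6) (6,1) (6,2) (6,3) (6,4) (6,5) (6,6)] -> total=27
Click 3 (5,3) count=2: revealed 0 new [(none)] -> total=27

Answer: 27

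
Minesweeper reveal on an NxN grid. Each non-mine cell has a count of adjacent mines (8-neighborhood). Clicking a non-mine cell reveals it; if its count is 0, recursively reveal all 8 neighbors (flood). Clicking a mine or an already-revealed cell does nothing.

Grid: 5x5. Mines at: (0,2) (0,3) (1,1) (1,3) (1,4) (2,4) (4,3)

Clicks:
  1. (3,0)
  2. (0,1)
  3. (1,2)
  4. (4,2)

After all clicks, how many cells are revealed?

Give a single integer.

Answer: 11

Derivation:
Click 1 (3,0) count=0: revealed 9 new [(2,0) (2,1) (2,2) (3,0) (3,1) (3,2) (4,0) (4,1) (4,2)] -> total=9
Click 2 (0,1) count=2: revealed 1 new [(0,1)] -> total=10
Click 3 (1,2) count=4: revealed 1 new [(1,2)] -> total=11
Click 4 (4,2) count=1: revealed 0 new [(none)] -> total=11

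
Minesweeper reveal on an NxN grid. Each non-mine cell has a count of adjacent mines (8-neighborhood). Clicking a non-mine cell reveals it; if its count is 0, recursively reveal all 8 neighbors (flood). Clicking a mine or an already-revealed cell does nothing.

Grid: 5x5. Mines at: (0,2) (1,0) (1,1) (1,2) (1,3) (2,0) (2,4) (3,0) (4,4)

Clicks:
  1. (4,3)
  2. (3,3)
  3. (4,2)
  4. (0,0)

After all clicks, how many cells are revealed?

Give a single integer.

Click 1 (4,3) count=1: revealed 1 new [(4,3)] -> total=1
Click 2 (3,3) count=2: revealed 1 new [(3,3)] -> total=2
Click 3 (4,2) count=0: revealed 7 new [(2,1) (2,2) (2,3) (3,1) (3,2) (4,1) (4,2)] -> total=9
Click 4 (0,0) count=2: revealed 1 new [(0,0)] -> total=10

Answer: 10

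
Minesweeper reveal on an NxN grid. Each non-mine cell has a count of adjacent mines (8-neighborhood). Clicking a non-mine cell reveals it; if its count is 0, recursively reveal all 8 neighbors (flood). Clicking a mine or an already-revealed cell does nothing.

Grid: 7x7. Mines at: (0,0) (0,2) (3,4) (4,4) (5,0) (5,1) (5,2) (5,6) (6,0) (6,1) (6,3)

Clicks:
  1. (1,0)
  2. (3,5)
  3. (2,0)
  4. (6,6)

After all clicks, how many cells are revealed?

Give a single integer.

Click 1 (1,0) count=1: revealed 1 new [(1,0)] -> total=1
Click 2 (3,5) count=2: revealed 1 new [(3,5)] -> total=2
Click 3 (2,0) count=0: revealed 15 new [(1,1) (1,2) (1,3) (2,0) (2,1) (2,2) (2,3) (3,0) (3,1) (3,2) (3,3) (4,0) (4,1) (4,2) (4,3)] -> total=17
Click 4 (6,6) count=1: revealed 1 new [(6,6)] -> total=18

Answer: 18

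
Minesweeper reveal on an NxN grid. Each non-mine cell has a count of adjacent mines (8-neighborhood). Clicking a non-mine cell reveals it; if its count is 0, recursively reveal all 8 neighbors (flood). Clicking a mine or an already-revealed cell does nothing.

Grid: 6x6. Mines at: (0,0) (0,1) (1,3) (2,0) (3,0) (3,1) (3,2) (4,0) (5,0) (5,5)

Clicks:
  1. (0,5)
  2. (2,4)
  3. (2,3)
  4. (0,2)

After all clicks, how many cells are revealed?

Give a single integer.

Answer: 14

Derivation:
Click 1 (0,5) count=0: revealed 13 new [(0,4) (0,5) (1,4) (1,5) (2,3) (2,4) (2,5) (3,3) (3,4) (3,5) (4,3) (4,4) (4,5)] -> total=13
Click 2 (2,4) count=1: revealed 0 new [(none)] -> total=13
Click 3 (2,3) count=2: revealed 0 new [(none)] -> total=13
Click 4 (0,2) count=2: revealed 1 new [(0,2)] -> total=14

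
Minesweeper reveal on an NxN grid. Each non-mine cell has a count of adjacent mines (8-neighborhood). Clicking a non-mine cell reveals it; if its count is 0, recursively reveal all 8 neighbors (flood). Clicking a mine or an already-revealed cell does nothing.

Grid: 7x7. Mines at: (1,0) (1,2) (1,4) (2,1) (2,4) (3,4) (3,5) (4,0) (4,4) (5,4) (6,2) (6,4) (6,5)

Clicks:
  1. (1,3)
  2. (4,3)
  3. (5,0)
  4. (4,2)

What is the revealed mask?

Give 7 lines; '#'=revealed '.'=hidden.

Click 1 (1,3) count=3: revealed 1 new [(1,3)] -> total=1
Click 2 (4,3) count=3: revealed 1 new [(4,3)] -> total=2
Click 3 (5,0) count=1: revealed 1 new [(5,0)] -> total=3
Click 4 (4,2) count=0: revealed 8 new [(3,1) (3,2) (3,3) (4,1) (4,2) (5,1) (5,2) (5,3)] -> total=11

Answer: .......
...#...
.......
.###...
.###...
####...
.......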